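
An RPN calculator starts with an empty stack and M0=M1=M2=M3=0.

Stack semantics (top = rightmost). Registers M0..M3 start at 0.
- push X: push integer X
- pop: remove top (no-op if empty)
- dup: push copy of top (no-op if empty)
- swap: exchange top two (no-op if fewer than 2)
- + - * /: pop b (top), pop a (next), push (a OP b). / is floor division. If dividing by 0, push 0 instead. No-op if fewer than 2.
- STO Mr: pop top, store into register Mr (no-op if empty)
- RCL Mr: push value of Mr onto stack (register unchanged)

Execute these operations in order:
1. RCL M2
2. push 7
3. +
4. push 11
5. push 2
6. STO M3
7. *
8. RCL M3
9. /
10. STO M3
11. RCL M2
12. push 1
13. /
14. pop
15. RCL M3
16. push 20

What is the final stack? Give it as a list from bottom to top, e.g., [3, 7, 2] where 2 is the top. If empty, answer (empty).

After op 1 (RCL M2): stack=[0] mem=[0,0,0,0]
After op 2 (push 7): stack=[0,7] mem=[0,0,0,0]
After op 3 (+): stack=[7] mem=[0,0,0,0]
After op 4 (push 11): stack=[7,11] mem=[0,0,0,0]
After op 5 (push 2): stack=[7,11,2] mem=[0,0,0,0]
After op 6 (STO M3): stack=[7,11] mem=[0,0,0,2]
After op 7 (*): stack=[77] mem=[0,0,0,2]
After op 8 (RCL M3): stack=[77,2] mem=[0,0,0,2]
After op 9 (/): stack=[38] mem=[0,0,0,2]
After op 10 (STO M3): stack=[empty] mem=[0,0,0,38]
After op 11 (RCL M2): stack=[0] mem=[0,0,0,38]
After op 12 (push 1): stack=[0,1] mem=[0,0,0,38]
After op 13 (/): stack=[0] mem=[0,0,0,38]
After op 14 (pop): stack=[empty] mem=[0,0,0,38]
After op 15 (RCL M3): stack=[38] mem=[0,0,0,38]
After op 16 (push 20): stack=[38,20] mem=[0,0,0,38]

Answer: [38, 20]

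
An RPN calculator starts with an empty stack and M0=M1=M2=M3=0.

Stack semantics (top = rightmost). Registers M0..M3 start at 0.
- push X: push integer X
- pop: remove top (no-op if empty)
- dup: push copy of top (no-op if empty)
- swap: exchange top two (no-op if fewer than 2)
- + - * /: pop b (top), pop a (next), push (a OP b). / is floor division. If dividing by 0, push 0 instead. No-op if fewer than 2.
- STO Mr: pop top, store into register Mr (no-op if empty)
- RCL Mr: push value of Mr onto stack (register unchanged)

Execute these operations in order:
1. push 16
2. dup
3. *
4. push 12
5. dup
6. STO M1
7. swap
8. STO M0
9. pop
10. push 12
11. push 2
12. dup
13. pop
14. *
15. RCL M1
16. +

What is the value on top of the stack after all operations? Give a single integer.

After op 1 (push 16): stack=[16] mem=[0,0,0,0]
After op 2 (dup): stack=[16,16] mem=[0,0,0,0]
After op 3 (*): stack=[256] mem=[0,0,0,0]
After op 4 (push 12): stack=[256,12] mem=[0,0,0,0]
After op 5 (dup): stack=[256,12,12] mem=[0,0,0,0]
After op 6 (STO M1): stack=[256,12] mem=[0,12,0,0]
After op 7 (swap): stack=[12,256] mem=[0,12,0,0]
After op 8 (STO M0): stack=[12] mem=[256,12,0,0]
After op 9 (pop): stack=[empty] mem=[256,12,0,0]
After op 10 (push 12): stack=[12] mem=[256,12,0,0]
After op 11 (push 2): stack=[12,2] mem=[256,12,0,0]
After op 12 (dup): stack=[12,2,2] mem=[256,12,0,0]
After op 13 (pop): stack=[12,2] mem=[256,12,0,0]
After op 14 (*): stack=[24] mem=[256,12,0,0]
After op 15 (RCL M1): stack=[24,12] mem=[256,12,0,0]
After op 16 (+): stack=[36] mem=[256,12,0,0]

Answer: 36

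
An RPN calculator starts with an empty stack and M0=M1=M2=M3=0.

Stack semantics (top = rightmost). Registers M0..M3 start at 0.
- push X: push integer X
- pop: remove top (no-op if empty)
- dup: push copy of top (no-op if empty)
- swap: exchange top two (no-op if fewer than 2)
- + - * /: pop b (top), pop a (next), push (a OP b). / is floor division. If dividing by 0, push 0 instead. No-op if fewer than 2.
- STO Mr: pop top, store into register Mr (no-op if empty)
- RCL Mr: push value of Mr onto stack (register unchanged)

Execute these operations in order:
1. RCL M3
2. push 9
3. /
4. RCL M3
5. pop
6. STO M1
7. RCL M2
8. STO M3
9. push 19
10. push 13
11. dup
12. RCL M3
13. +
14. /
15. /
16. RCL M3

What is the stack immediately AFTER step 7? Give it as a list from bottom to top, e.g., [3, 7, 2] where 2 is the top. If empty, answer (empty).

After op 1 (RCL M3): stack=[0] mem=[0,0,0,0]
After op 2 (push 9): stack=[0,9] mem=[0,0,0,0]
After op 3 (/): stack=[0] mem=[0,0,0,0]
After op 4 (RCL M3): stack=[0,0] mem=[0,0,0,0]
After op 5 (pop): stack=[0] mem=[0,0,0,0]
After op 6 (STO M1): stack=[empty] mem=[0,0,0,0]
After op 7 (RCL M2): stack=[0] mem=[0,0,0,0]

[0]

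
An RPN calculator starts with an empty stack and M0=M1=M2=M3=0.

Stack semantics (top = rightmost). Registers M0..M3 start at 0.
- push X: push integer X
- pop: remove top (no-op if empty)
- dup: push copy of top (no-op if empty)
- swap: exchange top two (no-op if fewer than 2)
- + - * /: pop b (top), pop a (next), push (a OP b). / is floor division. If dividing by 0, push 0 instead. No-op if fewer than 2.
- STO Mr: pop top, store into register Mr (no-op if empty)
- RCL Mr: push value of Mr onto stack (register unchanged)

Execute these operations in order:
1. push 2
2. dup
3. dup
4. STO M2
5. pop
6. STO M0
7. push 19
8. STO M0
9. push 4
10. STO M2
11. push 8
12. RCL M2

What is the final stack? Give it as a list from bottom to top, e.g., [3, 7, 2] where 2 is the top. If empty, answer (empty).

Answer: [8, 4]

Derivation:
After op 1 (push 2): stack=[2] mem=[0,0,0,0]
After op 2 (dup): stack=[2,2] mem=[0,0,0,0]
After op 3 (dup): stack=[2,2,2] mem=[0,0,0,0]
After op 4 (STO M2): stack=[2,2] mem=[0,0,2,0]
After op 5 (pop): stack=[2] mem=[0,0,2,0]
After op 6 (STO M0): stack=[empty] mem=[2,0,2,0]
After op 7 (push 19): stack=[19] mem=[2,0,2,0]
After op 8 (STO M0): stack=[empty] mem=[19,0,2,0]
After op 9 (push 4): stack=[4] mem=[19,0,2,0]
After op 10 (STO M2): stack=[empty] mem=[19,0,4,0]
After op 11 (push 8): stack=[8] mem=[19,0,4,0]
After op 12 (RCL M2): stack=[8,4] mem=[19,0,4,0]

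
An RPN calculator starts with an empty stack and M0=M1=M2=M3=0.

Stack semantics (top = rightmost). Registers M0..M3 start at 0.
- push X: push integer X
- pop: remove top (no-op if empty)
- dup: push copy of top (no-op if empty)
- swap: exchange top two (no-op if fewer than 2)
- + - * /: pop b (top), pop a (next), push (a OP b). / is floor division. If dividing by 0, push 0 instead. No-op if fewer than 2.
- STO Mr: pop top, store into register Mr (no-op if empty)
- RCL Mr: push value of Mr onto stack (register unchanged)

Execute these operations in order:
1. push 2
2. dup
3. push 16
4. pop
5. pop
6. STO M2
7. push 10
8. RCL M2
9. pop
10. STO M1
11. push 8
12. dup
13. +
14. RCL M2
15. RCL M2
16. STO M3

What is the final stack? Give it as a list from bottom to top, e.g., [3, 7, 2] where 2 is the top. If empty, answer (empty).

Answer: [16, 2]

Derivation:
After op 1 (push 2): stack=[2] mem=[0,0,0,0]
After op 2 (dup): stack=[2,2] mem=[0,0,0,0]
After op 3 (push 16): stack=[2,2,16] mem=[0,0,0,0]
After op 4 (pop): stack=[2,2] mem=[0,0,0,0]
After op 5 (pop): stack=[2] mem=[0,0,0,0]
After op 6 (STO M2): stack=[empty] mem=[0,0,2,0]
After op 7 (push 10): stack=[10] mem=[0,0,2,0]
After op 8 (RCL M2): stack=[10,2] mem=[0,0,2,0]
After op 9 (pop): stack=[10] mem=[0,0,2,0]
After op 10 (STO M1): stack=[empty] mem=[0,10,2,0]
After op 11 (push 8): stack=[8] mem=[0,10,2,0]
After op 12 (dup): stack=[8,8] mem=[0,10,2,0]
After op 13 (+): stack=[16] mem=[0,10,2,0]
After op 14 (RCL M2): stack=[16,2] mem=[0,10,2,0]
After op 15 (RCL M2): stack=[16,2,2] mem=[0,10,2,0]
After op 16 (STO M3): stack=[16,2] mem=[0,10,2,2]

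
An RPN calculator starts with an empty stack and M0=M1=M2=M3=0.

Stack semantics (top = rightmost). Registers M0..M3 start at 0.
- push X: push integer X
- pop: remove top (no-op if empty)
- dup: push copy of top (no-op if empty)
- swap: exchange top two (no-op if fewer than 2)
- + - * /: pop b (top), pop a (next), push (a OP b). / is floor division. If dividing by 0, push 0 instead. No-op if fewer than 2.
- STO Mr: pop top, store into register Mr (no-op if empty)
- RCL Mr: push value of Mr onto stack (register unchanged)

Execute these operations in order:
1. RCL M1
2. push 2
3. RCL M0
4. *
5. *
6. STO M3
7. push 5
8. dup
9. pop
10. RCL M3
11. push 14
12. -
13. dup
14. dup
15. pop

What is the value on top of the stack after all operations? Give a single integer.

After op 1 (RCL M1): stack=[0] mem=[0,0,0,0]
After op 2 (push 2): stack=[0,2] mem=[0,0,0,0]
After op 3 (RCL M0): stack=[0,2,0] mem=[0,0,0,0]
After op 4 (*): stack=[0,0] mem=[0,0,0,0]
After op 5 (*): stack=[0] mem=[0,0,0,0]
After op 6 (STO M3): stack=[empty] mem=[0,0,0,0]
After op 7 (push 5): stack=[5] mem=[0,0,0,0]
After op 8 (dup): stack=[5,5] mem=[0,0,0,0]
After op 9 (pop): stack=[5] mem=[0,0,0,0]
After op 10 (RCL M3): stack=[5,0] mem=[0,0,0,0]
After op 11 (push 14): stack=[5,0,14] mem=[0,0,0,0]
After op 12 (-): stack=[5,-14] mem=[0,0,0,0]
After op 13 (dup): stack=[5,-14,-14] mem=[0,0,0,0]
After op 14 (dup): stack=[5,-14,-14,-14] mem=[0,0,0,0]
After op 15 (pop): stack=[5,-14,-14] mem=[0,0,0,0]

Answer: -14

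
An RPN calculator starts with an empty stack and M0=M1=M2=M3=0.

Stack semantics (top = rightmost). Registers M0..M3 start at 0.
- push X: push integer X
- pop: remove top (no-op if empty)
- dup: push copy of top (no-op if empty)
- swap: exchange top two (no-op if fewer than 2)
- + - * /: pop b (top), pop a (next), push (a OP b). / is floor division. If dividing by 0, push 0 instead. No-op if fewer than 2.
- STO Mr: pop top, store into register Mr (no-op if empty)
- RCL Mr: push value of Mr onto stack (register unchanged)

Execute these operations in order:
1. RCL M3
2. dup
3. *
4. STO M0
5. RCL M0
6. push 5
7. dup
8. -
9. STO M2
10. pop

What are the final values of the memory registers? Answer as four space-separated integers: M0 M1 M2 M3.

After op 1 (RCL M3): stack=[0] mem=[0,0,0,0]
After op 2 (dup): stack=[0,0] mem=[0,0,0,0]
After op 3 (*): stack=[0] mem=[0,0,0,0]
After op 4 (STO M0): stack=[empty] mem=[0,0,0,0]
After op 5 (RCL M0): stack=[0] mem=[0,0,0,0]
After op 6 (push 5): stack=[0,5] mem=[0,0,0,0]
After op 7 (dup): stack=[0,5,5] mem=[0,0,0,0]
After op 8 (-): stack=[0,0] mem=[0,0,0,0]
After op 9 (STO M2): stack=[0] mem=[0,0,0,0]
After op 10 (pop): stack=[empty] mem=[0,0,0,0]

Answer: 0 0 0 0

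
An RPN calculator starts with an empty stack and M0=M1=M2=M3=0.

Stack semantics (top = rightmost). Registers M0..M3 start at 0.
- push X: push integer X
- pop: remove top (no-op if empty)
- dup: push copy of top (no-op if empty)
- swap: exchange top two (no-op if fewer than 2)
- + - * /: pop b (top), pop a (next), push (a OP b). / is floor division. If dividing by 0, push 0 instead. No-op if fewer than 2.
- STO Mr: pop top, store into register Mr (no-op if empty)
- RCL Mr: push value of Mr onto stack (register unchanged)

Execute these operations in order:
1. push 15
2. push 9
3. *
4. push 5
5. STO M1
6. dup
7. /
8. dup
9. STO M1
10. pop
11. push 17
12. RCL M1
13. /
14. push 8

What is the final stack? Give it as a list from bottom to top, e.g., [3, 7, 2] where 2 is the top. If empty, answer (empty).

After op 1 (push 15): stack=[15] mem=[0,0,0,0]
After op 2 (push 9): stack=[15,9] mem=[0,0,0,0]
After op 3 (*): stack=[135] mem=[0,0,0,0]
After op 4 (push 5): stack=[135,5] mem=[0,0,0,0]
After op 5 (STO M1): stack=[135] mem=[0,5,0,0]
After op 6 (dup): stack=[135,135] mem=[0,5,0,0]
After op 7 (/): stack=[1] mem=[0,5,0,0]
After op 8 (dup): stack=[1,1] mem=[0,5,0,0]
After op 9 (STO M1): stack=[1] mem=[0,1,0,0]
After op 10 (pop): stack=[empty] mem=[0,1,0,0]
After op 11 (push 17): stack=[17] mem=[0,1,0,0]
After op 12 (RCL M1): stack=[17,1] mem=[0,1,0,0]
After op 13 (/): stack=[17] mem=[0,1,0,0]
After op 14 (push 8): stack=[17,8] mem=[0,1,0,0]

Answer: [17, 8]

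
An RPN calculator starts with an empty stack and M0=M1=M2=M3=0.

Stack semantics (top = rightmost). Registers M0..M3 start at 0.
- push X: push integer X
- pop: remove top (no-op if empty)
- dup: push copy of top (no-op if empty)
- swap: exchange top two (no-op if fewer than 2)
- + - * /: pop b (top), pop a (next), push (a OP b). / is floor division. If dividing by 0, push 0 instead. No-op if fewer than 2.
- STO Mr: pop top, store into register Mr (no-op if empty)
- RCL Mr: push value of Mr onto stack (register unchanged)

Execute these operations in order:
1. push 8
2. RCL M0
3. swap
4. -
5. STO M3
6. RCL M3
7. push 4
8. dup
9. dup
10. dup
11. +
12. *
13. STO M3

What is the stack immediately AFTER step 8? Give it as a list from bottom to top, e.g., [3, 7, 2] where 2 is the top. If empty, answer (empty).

After op 1 (push 8): stack=[8] mem=[0,0,0,0]
After op 2 (RCL M0): stack=[8,0] mem=[0,0,0,0]
After op 3 (swap): stack=[0,8] mem=[0,0,0,0]
After op 4 (-): stack=[-8] mem=[0,0,0,0]
After op 5 (STO M3): stack=[empty] mem=[0,0,0,-8]
After op 6 (RCL M3): stack=[-8] mem=[0,0,0,-8]
After op 7 (push 4): stack=[-8,4] mem=[0,0,0,-8]
After op 8 (dup): stack=[-8,4,4] mem=[0,0,0,-8]

[-8, 4, 4]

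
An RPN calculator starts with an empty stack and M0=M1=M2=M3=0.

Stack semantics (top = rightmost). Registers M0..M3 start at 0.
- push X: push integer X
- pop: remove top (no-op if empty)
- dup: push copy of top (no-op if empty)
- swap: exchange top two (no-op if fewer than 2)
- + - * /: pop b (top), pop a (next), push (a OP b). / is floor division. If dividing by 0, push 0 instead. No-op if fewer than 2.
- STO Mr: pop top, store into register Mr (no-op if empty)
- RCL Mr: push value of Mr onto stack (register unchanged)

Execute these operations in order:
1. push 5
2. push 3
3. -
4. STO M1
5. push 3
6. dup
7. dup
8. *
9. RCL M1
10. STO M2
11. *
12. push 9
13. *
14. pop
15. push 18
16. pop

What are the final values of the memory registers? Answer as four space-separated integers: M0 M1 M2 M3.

Answer: 0 2 2 0

Derivation:
After op 1 (push 5): stack=[5] mem=[0,0,0,0]
After op 2 (push 3): stack=[5,3] mem=[0,0,0,0]
After op 3 (-): stack=[2] mem=[0,0,0,0]
After op 4 (STO M1): stack=[empty] mem=[0,2,0,0]
After op 5 (push 3): stack=[3] mem=[0,2,0,0]
After op 6 (dup): stack=[3,3] mem=[0,2,0,0]
After op 7 (dup): stack=[3,3,3] mem=[0,2,0,0]
After op 8 (*): stack=[3,9] mem=[0,2,0,0]
After op 9 (RCL M1): stack=[3,9,2] mem=[0,2,0,0]
After op 10 (STO M2): stack=[3,9] mem=[0,2,2,0]
After op 11 (*): stack=[27] mem=[0,2,2,0]
After op 12 (push 9): stack=[27,9] mem=[0,2,2,0]
After op 13 (*): stack=[243] mem=[0,2,2,0]
After op 14 (pop): stack=[empty] mem=[0,2,2,0]
After op 15 (push 18): stack=[18] mem=[0,2,2,0]
After op 16 (pop): stack=[empty] mem=[0,2,2,0]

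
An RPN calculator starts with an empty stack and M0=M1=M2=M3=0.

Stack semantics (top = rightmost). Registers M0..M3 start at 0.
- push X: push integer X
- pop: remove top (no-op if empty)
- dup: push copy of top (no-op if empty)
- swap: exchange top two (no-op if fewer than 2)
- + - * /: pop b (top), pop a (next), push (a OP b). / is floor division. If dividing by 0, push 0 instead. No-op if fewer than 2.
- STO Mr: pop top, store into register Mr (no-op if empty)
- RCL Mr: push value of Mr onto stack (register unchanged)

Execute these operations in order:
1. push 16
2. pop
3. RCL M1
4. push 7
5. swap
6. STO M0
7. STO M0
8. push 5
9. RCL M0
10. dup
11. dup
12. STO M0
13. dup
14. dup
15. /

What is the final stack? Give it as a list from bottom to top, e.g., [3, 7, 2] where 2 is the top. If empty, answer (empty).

Answer: [5, 7, 7, 1]

Derivation:
After op 1 (push 16): stack=[16] mem=[0,0,0,0]
After op 2 (pop): stack=[empty] mem=[0,0,0,0]
After op 3 (RCL M1): stack=[0] mem=[0,0,0,0]
After op 4 (push 7): stack=[0,7] mem=[0,0,0,0]
After op 5 (swap): stack=[7,0] mem=[0,0,0,0]
After op 6 (STO M0): stack=[7] mem=[0,0,0,0]
After op 7 (STO M0): stack=[empty] mem=[7,0,0,0]
After op 8 (push 5): stack=[5] mem=[7,0,0,0]
After op 9 (RCL M0): stack=[5,7] mem=[7,0,0,0]
After op 10 (dup): stack=[5,7,7] mem=[7,0,0,0]
After op 11 (dup): stack=[5,7,7,7] mem=[7,0,0,0]
After op 12 (STO M0): stack=[5,7,7] mem=[7,0,0,0]
After op 13 (dup): stack=[5,7,7,7] mem=[7,0,0,0]
After op 14 (dup): stack=[5,7,7,7,7] mem=[7,0,0,0]
After op 15 (/): stack=[5,7,7,1] mem=[7,0,0,0]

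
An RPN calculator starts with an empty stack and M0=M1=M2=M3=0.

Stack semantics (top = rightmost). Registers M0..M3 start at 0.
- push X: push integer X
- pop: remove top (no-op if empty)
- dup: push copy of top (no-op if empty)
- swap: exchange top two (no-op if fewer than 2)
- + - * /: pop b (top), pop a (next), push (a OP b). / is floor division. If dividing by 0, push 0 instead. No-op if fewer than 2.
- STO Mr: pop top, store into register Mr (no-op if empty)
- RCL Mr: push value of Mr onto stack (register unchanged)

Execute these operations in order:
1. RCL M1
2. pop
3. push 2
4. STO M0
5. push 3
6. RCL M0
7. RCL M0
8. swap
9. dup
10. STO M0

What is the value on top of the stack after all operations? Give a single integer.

Answer: 2

Derivation:
After op 1 (RCL M1): stack=[0] mem=[0,0,0,0]
After op 2 (pop): stack=[empty] mem=[0,0,0,0]
After op 3 (push 2): stack=[2] mem=[0,0,0,0]
After op 4 (STO M0): stack=[empty] mem=[2,0,0,0]
After op 5 (push 3): stack=[3] mem=[2,0,0,0]
After op 6 (RCL M0): stack=[3,2] mem=[2,0,0,0]
After op 7 (RCL M0): stack=[3,2,2] mem=[2,0,0,0]
After op 8 (swap): stack=[3,2,2] mem=[2,0,0,0]
After op 9 (dup): stack=[3,2,2,2] mem=[2,0,0,0]
After op 10 (STO M0): stack=[3,2,2] mem=[2,0,0,0]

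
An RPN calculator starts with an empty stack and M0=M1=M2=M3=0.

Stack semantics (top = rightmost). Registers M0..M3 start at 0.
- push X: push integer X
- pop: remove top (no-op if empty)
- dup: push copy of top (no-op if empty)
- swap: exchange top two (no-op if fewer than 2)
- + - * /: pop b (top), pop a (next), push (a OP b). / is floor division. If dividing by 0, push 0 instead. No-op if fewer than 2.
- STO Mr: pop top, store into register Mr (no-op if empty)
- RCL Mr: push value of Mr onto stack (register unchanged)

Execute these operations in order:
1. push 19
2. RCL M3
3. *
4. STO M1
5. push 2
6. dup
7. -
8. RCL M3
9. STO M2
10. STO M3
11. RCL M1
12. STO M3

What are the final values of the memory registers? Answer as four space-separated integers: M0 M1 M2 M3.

After op 1 (push 19): stack=[19] mem=[0,0,0,0]
After op 2 (RCL M3): stack=[19,0] mem=[0,0,0,0]
After op 3 (*): stack=[0] mem=[0,0,0,0]
After op 4 (STO M1): stack=[empty] mem=[0,0,0,0]
After op 5 (push 2): stack=[2] mem=[0,0,0,0]
After op 6 (dup): stack=[2,2] mem=[0,0,0,0]
After op 7 (-): stack=[0] mem=[0,0,0,0]
After op 8 (RCL M3): stack=[0,0] mem=[0,0,0,0]
After op 9 (STO M2): stack=[0] mem=[0,0,0,0]
After op 10 (STO M3): stack=[empty] mem=[0,0,0,0]
After op 11 (RCL M1): stack=[0] mem=[0,0,0,0]
After op 12 (STO M3): stack=[empty] mem=[0,0,0,0]

Answer: 0 0 0 0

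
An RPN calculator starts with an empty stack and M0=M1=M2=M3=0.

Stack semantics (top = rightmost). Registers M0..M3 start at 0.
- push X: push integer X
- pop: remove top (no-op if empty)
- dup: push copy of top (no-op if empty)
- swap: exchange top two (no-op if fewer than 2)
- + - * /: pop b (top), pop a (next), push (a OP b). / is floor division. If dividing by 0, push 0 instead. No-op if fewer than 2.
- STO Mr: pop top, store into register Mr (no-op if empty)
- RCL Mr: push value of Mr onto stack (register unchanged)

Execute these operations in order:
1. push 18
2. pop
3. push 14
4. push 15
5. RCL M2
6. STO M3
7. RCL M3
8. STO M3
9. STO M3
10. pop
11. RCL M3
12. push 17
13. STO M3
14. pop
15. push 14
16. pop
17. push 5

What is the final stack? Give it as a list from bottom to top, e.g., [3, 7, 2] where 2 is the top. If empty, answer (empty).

After op 1 (push 18): stack=[18] mem=[0,0,0,0]
After op 2 (pop): stack=[empty] mem=[0,0,0,0]
After op 3 (push 14): stack=[14] mem=[0,0,0,0]
After op 4 (push 15): stack=[14,15] mem=[0,0,0,0]
After op 5 (RCL M2): stack=[14,15,0] mem=[0,0,0,0]
After op 6 (STO M3): stack=[14,15] mem=[0,0,0,0]
After op 7 (RCL M3): stack=[14,15,0] mem=[0,0,0,0]
After op 8 (STO M3): stack=[14,15] mem=[0,0,0,0]
After op 9 (STO M3): stack=[14] mem=[0,0,0,15]
After op 10 (pop): stack=[empty] mem=[0,0,0,15]
After op 11 (RCL M3): stack=[15] mem=[0,0,0,15]
After op 12 (push 17): stack=[15,17] mem=[0,0,0,15]
After op 13 (STO M3): stack=[15] mem=[0,0,0,17]
After op 14 (pop): stack=[empty] mem=[0,0,0,17]
After op 15 (push 14): stack=[14] mem=[0,0,0,17]
After op 16 (pop): stack=[empty] mem=[0,0,0,17]
After op 17 (push 5): stack=[5] mem=[0,0,0,17]

Answer: [5]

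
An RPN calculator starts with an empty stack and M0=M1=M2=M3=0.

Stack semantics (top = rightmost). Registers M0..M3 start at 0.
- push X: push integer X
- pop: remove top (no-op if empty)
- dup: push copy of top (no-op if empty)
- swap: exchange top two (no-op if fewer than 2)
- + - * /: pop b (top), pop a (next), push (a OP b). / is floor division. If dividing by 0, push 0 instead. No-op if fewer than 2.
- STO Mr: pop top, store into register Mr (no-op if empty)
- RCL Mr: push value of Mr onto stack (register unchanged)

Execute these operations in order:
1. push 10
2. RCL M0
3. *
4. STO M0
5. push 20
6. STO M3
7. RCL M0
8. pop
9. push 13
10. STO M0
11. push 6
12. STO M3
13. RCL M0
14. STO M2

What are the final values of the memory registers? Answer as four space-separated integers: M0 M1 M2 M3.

After op 1 (push 10): stack=[10] mem=[0,0,0,0]
After op 2 (RCL M0): stack=[10,0] mem=[0,0,0,0]
After op 3 (*): stack=[0] mem=[0,0,0,0]
After op 4 (STO M0): stack=[empty] mem=[0,0,0,0]
After op 5 (push 20): stack=[20] mem=[0,0,0,0]
After op 6 (STO M3): stack=[empty] mem=[0,0,0,20]
After op 7 (RCL M0): stack=[0] mem=[0,0,0,20]
After op 8 (pop): stack=[empty] mem=[0,0,0,20]
After op 9 (push 13): stack=[13] mem=[0,0,0,20]
After op 10 (STO M0): stack=[empty] mem=[13,0,0,20]
After op 11 (push 6): stack=[6] mem=[13,0,0,20]
After op 12 (STO M3): stack=[empty] mem=[13,0,0,6]
After op 13 (RCL M0): stack=[13] mem=[13,0,0,6]
After op 14 (STO M2): stack=[empty] mem=[13,0,13,6]

Answer: 13 0 13 6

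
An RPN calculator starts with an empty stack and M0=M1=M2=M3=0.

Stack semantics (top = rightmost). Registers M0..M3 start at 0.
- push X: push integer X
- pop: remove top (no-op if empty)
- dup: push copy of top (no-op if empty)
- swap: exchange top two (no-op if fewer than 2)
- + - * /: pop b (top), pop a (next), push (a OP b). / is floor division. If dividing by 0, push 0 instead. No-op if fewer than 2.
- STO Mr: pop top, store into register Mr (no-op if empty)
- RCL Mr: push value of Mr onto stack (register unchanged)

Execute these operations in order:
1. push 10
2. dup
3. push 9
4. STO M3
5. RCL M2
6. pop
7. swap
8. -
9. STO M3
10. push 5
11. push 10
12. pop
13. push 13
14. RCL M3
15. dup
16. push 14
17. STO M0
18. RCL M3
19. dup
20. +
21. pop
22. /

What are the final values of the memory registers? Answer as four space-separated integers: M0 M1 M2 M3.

Answer: 14 0 0 0

Derivation:
After op 1 (push 10): stack=[10] mem=[0,0,0,0]
After op 2 (dup): stack=[10,10] mem=[0,0,0,0]
After op 3 (push 9): stack=[10,10,9] mem=[0,0,0,0]
After op 4 (STO M3): stack=[10,10] mem=[0,0,0,9]
After op 5 (RCL M2): stack=[10,10,0] mem=[0,0,0,9]
After op 6 (pop): stack=[10,10] mem=[0,0,0,9]
After op 7 (swap): stack=[10,10] mem=[0,0,0,9]
After op 8 (-): stack=[0] mem=[0,0,0,9]
After op 9 (STO M3): stack=[empty] mem=[0,0,0,0]
After op 10 (push 5): stack=[5] mem=[0,0,0,0]
After op 11 (push 10): stack=[5,10] mem=[0,0,0,0]
After op 12 (pop): stack=[5] mem=[0,0,0,0]
After op 13 (push 13): stack=[5,13] mem=[0,0,0,0]
After op 14 (RCL M3): stack=[5,13,0] mem=[0,0,0,0]
After op 15 (dup): stack=[5,13,0,0] mem=[0,0,0,0]
After op 16 (push 14): stack=[5,13,0,0,14] mem=[0,0,0,0]
After op 17 (STO M0): stack=[5,13,0,0] mem=[14,0,0,0]
After op 18 (RCL M3): stack=[5,13,0,0,0] mem=[14,0,0,0]
After op 19 (dup): stack=[5,13,0,0,0,0] mem=[14,0,0,0]
After op 20 (+): stack=[5,13,0,0,0] mem=[14,0,0,0]
After op 21 (pop): stack=[5,13,0,0] mem=[14,0,0,0]
After op 22 (/): stack=[5,13,0] mem=[14,0,0,0]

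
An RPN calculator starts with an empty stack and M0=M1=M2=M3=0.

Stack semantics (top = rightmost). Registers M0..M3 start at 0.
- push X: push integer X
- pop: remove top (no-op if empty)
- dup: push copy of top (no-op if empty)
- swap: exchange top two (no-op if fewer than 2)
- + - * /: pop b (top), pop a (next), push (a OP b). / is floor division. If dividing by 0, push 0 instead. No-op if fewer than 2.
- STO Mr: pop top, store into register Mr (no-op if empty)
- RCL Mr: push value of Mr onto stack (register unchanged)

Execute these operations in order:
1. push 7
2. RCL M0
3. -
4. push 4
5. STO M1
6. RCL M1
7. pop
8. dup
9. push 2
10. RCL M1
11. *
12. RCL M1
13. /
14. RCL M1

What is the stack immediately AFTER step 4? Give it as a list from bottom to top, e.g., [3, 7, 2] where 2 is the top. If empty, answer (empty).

After op 1 (push 7): stack=[7] mem=[0,0,0,0]
After op 2 (RCL M0): stack=[7,0] mem=[0,0,0,0]
After op 3 (-): stack=[7] mem=[0,0,0,0]
After op 4 (push 4): stack=[7,4] mem=[0,0,0,0]

[7, 4]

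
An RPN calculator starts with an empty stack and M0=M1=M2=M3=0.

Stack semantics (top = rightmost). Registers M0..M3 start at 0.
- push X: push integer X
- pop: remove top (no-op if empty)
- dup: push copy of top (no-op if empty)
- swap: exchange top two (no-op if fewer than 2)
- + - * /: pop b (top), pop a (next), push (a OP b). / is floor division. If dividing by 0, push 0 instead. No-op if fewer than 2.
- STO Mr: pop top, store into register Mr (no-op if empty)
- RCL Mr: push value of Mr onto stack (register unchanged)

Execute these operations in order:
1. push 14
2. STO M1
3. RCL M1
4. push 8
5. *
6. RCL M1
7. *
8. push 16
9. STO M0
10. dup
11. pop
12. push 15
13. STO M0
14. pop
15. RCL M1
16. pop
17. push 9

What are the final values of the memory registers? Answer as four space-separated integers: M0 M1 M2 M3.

After op 1 (push 14): stack=[14] mem=[0,0,0,0]
After op 2 (STO M1): stack=[empty] mem=[0,14,0,0]
After op 3 (RCL M1): stack=[14] mem=[0,14,0,0]
After op 4 (push 8): stack=[14,8] mem=[0,14,0,0]
After op 5 (*): stack=[112] mem=[0,14,0,0]
After op 6 (RCL M1): stack=[112,14] mem=[0,14,0,0]
After op 7 (*): stack=[1568] mem=[0,14,0,0]
After op 8 (push 16): stack=[1568,16] mem=[0,14,0,0]
After op 9 (STO M0): stack=[1568] mem=[16,14,0,0]
After op 10 (dup): stack=[1568,1568] mem=[16,14,0,0]
After op 11 (pop): stack=[1568] mem=[16,14,0,0]
After op 12 (push 15): stack=[1568,15] mem=[16,14,0,0]
After op 13 (STO M0): stack=[1568] mem=[15,14,0,0]
After op 14 (pop): stack=[empty] mem=[15,14,0,0]
After op 15 (RCL M1): stack=[14] mem=[15,14,0,0]
After op 16 (pop): stack=[empty] mem=[15,14,0,0]
After op 17 (push 9): stack=[9] mem=[15,14,0,0]

Answer: 15 14 0 0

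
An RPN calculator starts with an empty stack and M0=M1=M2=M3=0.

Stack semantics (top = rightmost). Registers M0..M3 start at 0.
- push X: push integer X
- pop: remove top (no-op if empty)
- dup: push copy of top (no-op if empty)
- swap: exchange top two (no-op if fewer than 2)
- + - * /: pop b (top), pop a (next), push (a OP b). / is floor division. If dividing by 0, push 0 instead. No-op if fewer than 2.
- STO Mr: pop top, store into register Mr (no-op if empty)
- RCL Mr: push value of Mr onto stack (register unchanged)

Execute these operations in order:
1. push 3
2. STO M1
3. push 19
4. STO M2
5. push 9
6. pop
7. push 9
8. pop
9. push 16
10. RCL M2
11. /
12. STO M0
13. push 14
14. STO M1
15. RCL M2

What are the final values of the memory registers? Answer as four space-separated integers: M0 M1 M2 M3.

After op 1 (push 3): stack=[3] mem=[0,0,0,0]
After op 2 (STO M1): stack=[empty] mem=[0,3,0,0]
After op 3 (push 19): stack=[19] mem=[0,3,0,0]
After op 4 (STO M2): stack=[empty] mem=[0,3,19,0]
After op 5 (push 9): stack=[9] mem=[0,3,19,0]
After op 6 (pop): stack=[empty] mem=[0,3,19,0]
After op 7 (push 9): stack=[9] mem=[0,3,19,0]
After op 8 (pop): stack=[empty] mem=[0,3,19,0]
After op 9 (push 16): stack=[16] mem=[0,3,19,0]
After op 10 (RCL M2): stack=[16,19] mem=[0,3,19,0]
After op 11 (/): stack=[0] mem=[0,3,19,0]
After op 12 (STO M0): stack=[empty] mem=[0,3,19,0]
After op 13 (push 14): stack=[14] mem=[0,3,19,0]
After op 14 (STO M1): stack=[empty] mem=[0,14,19,0]
After op 15 (RCL M2): stack=[19] mem=[0,14,19,0]

Answer: 0 14 19 0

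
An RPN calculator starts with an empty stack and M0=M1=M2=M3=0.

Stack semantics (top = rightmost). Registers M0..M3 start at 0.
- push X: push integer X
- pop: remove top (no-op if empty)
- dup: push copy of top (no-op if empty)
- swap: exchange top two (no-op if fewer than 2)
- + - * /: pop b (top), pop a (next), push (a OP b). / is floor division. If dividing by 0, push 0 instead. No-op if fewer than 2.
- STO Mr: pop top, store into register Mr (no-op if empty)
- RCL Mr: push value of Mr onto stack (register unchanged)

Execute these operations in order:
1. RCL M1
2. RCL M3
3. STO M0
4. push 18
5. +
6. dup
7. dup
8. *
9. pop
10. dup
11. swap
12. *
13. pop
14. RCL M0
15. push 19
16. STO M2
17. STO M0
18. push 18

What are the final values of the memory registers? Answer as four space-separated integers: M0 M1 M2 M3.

After op 1 (RCL M1): stack=[0] mem=[0,0,0,0]
After op 2 (RCL M3): stack=[0,0] mem=[0,0,0,0]
After op 3 (STO M0): stack=[0] mem=[0,0,0,0]
After op 4 (push 18): stack=[0,18] mem=[0,0,0,0]
After op 5 (+): stack=[18] mem=[0,0,0,0]
After op 6 (dup): stack=[18,18] mem=[0,0,0,0]
After op 7 (dup): stack=[18,18,18] mem=[0,0,0,0]
After op 8 (*): stack=[18,324] mem=[0,0,0,0]
After op 9 (pop): stack=[18] mem=[0,0,0,0]
After op 10 (dup): stack=[18,18] mem=[0,0,0,0]
After op 11 (swap): stack=[18,18] mem=[0,0,0,0]
After op 12 (*): stack=[324] mem=[0,0,0,0]
After op 13 (pop): stack=[empty] mem=[0,0,0,0]
After op 14 (RCL M0): stack=[0] mem=[0,0,0,0]
After op 15 (push 19): stack=[0,19] mem=[0,0,0,0]
After op 16 (STO M2): stack=[0] mem=[0,0,19,0]
After op 17 (STO M0): stack=[empty] mem=[0,0,19,0]
After op 18 (push 18): stack=[18] mem=[0,0,19,0]

Answer: 0 0 19 0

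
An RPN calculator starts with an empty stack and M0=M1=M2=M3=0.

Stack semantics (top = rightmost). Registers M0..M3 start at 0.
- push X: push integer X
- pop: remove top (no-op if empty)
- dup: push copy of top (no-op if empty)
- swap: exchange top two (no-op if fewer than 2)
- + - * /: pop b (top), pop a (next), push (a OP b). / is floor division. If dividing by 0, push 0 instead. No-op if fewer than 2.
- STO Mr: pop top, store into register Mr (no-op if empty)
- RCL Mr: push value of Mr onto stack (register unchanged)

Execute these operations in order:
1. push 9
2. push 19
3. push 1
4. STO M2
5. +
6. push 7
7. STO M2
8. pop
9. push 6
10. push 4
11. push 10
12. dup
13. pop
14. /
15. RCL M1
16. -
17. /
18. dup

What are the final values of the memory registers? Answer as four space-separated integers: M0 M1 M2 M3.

Answer: 0 0 7 0

Derivation:
After op 1 (push 9): stack=[9] mem=[0,0,0,0]
After op 2 (push 19): stack=[9,19] mem=[0,0,0,0]
After op 3 (push 1): stack=[9,19,1] mem=[0,0,0,0]
After op 4 (STO M2): stack=[9,19] mem=[0,0,1,0]
After op 5 (+): stack=[28] mem=[0,0,1,0]
After op 6 (push 7): stack=[28,7] mem=[0,0,1,0]
After op 7 (STO M2): stack=[28] mem=[0,0,7,0]
After op 8 (pop): stack=[empty] mem=[0,0,7,0]
After op 9 (push 6): stack=[6] mem=[0,0,7,0]
After op 10 (push 4): stack=[6,4] mem=[0,0,7,0]
After op 11 (push 10): stack=[6,4,10] mem=[0,0,7,0]
After op 12 (dup): stack=[6,4,10,10] mem=[0,0,7,0]
After op 13 (pop): stack=[6,4,10] mem=[0,0,7,0]
After op 14 (/): stack=[6,0] mem=[0,0,7,0]
After op 15 (RCL M1): stack=[6,0,0] mem=[0,0,7,0]
After op 16 (-): stack=[6,0] mem=[0,0,7,0]
After op 17 (/): stack=[0] mem=[0,0,7,0]
After op 18 (dup): stack=[0,0] mem=[0,0,7,0]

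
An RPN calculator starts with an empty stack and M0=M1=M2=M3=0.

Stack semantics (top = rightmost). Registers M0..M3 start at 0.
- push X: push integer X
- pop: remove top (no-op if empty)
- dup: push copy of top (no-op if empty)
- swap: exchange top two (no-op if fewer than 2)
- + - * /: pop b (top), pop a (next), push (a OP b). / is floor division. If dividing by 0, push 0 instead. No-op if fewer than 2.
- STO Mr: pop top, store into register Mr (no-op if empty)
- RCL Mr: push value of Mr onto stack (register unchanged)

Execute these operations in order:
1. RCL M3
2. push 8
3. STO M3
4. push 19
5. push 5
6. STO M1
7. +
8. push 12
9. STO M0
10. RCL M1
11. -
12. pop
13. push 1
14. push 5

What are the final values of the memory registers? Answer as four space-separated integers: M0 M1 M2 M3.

After op 1 (RCL M3): stack=[0] mem=[0,0,0,0]
After op 2 (push 8): stack=[0,8] mem=[0,0,0,0]
After op 3 (STO M3): stack=[0] mem=[0,0,0,8]
After op 4 (push 19): stack=[0,19] mem=[0,0,0,8]
After op 5 (push 5): stack=[0,19,5] mem=[0,0,0,8]
After op 6 (STO M1): stack=[0,19] mem=[0,5,0,8]
After op 7 (+): stack=[19] mem=[0,5,0,8]
After op 8 (push 12): stack=[19,12] mem=[0,5,0,8]
After op 9 (STO M0): stack=[19] mem=[12,5,0,8]
After op 10 (RCL M1): stack=[19,5] mem=[12,5,0,8]
After op 11 (-): stack=[14] mem=[12,5,0,8]
After op 12 (pop): stack=[empty] mem=[12,5,0,8]
After op 13 (push 1): stack=[1] mem=[12,5,0,8]
After op 14 (push 5): stack=[1,5] mem=[12,5,0,8]

Answer: 12 5 0 8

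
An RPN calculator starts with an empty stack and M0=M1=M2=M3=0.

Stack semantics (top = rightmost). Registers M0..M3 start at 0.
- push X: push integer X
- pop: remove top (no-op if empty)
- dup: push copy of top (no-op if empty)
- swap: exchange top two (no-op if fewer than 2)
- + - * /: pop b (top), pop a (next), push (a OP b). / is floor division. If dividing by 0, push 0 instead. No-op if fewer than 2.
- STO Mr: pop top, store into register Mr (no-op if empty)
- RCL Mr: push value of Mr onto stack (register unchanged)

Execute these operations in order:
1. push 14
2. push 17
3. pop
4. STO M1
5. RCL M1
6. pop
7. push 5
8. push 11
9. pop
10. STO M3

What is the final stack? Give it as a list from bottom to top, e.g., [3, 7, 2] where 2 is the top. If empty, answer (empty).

Answer: (empty)

Derivation:
After op 1 (push 14): stack=[14] mem=[0,0,0,0]
After op 2 (push 17): stack=[14,17] mem=[0,0,0,0]
After op 3 (pop): stack=[14] mem=[0,0,0,0]
After op 4 (STO M1): stack=[empty] mem=[0,14,0,0]
After op 5 (RCL M1): stack=[14] mem=[0,14,0,0]
After op 6 (pop): stack=[empty] mem=[0,14,0,0]
After op 7 (push 5): stack=[5] mem=[0,14,0,0]
After op 8 (push 11): stack=[5,11] mem=[0,14,0,0]
After op 9 (pop): stack=[5] mem=[0,14,0,0]
After op 10 (STO M3): stack=[empty] mem=[0,14,0,5]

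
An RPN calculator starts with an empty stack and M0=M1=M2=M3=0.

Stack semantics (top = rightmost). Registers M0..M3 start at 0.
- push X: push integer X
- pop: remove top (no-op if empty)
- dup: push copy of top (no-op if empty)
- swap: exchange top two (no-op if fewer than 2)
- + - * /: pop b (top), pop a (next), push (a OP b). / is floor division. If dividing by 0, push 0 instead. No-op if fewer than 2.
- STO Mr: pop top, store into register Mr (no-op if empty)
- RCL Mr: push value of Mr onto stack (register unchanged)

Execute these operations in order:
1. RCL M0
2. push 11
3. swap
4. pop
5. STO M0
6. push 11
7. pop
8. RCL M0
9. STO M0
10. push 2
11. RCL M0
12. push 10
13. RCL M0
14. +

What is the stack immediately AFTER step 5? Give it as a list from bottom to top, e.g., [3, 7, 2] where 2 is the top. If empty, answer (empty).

After op 1 (RCL M0): stack=[0] mem=[0,0,0,0]
After op 2 (push 11): stack=[0,11] mem=[0,0,0,0]
After op 3 (swap): stack=[11,0] mem=[0,0,0,0]
After op 4 (pop): stack=[11] mem=[0,0,0,0]
After op 5 (STO M0): stack=[empty] mem=[11,0,0,0]

(empty)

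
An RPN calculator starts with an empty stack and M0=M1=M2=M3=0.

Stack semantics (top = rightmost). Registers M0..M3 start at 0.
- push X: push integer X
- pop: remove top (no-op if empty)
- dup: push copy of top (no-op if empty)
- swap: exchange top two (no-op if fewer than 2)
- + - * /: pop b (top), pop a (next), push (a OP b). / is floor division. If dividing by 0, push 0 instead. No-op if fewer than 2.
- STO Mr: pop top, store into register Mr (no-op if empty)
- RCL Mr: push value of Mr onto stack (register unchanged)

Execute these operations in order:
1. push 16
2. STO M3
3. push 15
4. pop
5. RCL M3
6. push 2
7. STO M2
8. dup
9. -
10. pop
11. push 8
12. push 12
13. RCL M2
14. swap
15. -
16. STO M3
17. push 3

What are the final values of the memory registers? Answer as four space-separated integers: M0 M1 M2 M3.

Answer: 0 0 2 -10

Derivation:
After op 1 (push 16): stack=[16] mem=[0,0,0,0]
After op 2 (STO M3): stack=[empty] mem=[0,0,0,16]
After op 3 (push 15): stack=[15] mem=[0,0,0,16]
After op 4 (pop): stack=[empty] mem=[0,0,0,16]
After op 5 (RCL M3): stack=[16] mem=[0,0,0,16]
After op 6 (push 2): stack=[16,2] mem=[0,0,0,16]
After op 7 (STO M2): stack=[16] mem=[0,0,2,16]
After op 8 (dup): stack=[16,16] mem=[0,0,2,16]
After op 9 (-): stack=[0] mem=[0,0,2,16]
After op 10 (pop): stack=[empty] mem=[0,0,2,16]
After op 11 (push 8): stack=[8] mem=[0,0,2,16]
After op 12 (push 12): stack=[8,12] mem=[0,0,2,16]
After op 13 (RCL M2): stack=[8,12,2] mem=[0,0,2,16]
After op 14 (swap): stack=[8,2,12] mem=[0,0,2,16]
After op 15 (-): stack=[8,-10] mem=[0,0,2,16]
After op 16 (STO M3): stack=[8] mem=[0,0,2,-10]
After op 17 (push 3): stack=[8,3] mem=[0,0,2,-10]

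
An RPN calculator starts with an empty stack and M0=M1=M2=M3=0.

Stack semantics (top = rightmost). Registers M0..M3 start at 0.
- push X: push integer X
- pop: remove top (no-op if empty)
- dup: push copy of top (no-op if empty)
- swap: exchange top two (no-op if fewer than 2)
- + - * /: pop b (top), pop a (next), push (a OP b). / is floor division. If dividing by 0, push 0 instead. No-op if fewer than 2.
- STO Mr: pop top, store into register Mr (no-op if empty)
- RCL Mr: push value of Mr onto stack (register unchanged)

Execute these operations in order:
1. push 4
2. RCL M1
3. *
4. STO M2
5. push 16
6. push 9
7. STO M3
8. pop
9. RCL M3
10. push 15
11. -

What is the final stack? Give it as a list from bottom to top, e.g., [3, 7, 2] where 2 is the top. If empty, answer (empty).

After op 1 (push 4): stack=[4] mem=[0,0,0,0]
After op 2 (RCL M1): stack=[4,0] mem=[0,0,0,0]
After op 3 (*): stack=[0] mem=[0,0,0,0]
After op 4 (STO M2): stack=[empty] mem=[0,0,0,0]
After op 5 (push 16): stack=[16] mem=[0,0,0,0]
After op 6 (push 9): stack=[16,9] mem=[0,0,0,0]
After op 7 (STO M3): stack=[16] mem=[0,0,0,9]
After op 8 (pop): stack=[empty] mem=[0,0,0,9]
After op 9 (RCL M3): stack=[9] mem=[0,0,0,9]
After op 10 (push 15): stack=[9,15] mem=[0,0,0,9]
After op 11 (-): stack=[-6] mem=[0,0,0,9]

Answer: [-6]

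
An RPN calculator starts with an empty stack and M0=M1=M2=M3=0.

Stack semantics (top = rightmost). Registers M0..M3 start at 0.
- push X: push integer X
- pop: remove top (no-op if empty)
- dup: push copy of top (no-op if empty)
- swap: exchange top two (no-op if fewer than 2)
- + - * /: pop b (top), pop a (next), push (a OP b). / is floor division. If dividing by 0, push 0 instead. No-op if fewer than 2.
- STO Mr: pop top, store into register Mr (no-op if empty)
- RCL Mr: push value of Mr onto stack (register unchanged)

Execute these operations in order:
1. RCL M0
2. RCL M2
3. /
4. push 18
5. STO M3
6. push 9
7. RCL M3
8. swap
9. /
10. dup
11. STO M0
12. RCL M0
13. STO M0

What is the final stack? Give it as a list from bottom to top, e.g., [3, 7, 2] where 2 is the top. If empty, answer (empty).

Answer: [0, 2]

Derivation:
After op 1 (RCL M0): stack=[0] mem=[0,0,0,0]
After op 2 (RCL M2): stack=[0,0] mem=[0,0,0,0]
After op 3 (/): stack=[0] mem=[0,0,0,0]
After op 4 (push 18): stack=[0,18] mem=[0,0,0,0]
After op 5 (STO M3): stack=[0] mem=[0,0,0,18]
After op 6 (push 9): stack=[0,9] mem=[0,0,0,18]
After op 7 (RCL M3): stack=[0,9,18] mem=[0,0,0,18]
After op 8 (swap): stack=[0,18,9] mem=[0,0,0,18]
After op 9 (/): stack=[0,2] mem=[0,0,0,18]
After op 10 (dup): stack=[0,2,2] mem=[0,0,0,18]
After op 11 (STO M0): stack=[0,2] mem=[2,0,0,18]
After op 12 (RCL M0): stack=[0,2,2] mem=[2,0,0,18]
After op 13 (STO M0): stack=[0,2] mem=[2,0,0,18]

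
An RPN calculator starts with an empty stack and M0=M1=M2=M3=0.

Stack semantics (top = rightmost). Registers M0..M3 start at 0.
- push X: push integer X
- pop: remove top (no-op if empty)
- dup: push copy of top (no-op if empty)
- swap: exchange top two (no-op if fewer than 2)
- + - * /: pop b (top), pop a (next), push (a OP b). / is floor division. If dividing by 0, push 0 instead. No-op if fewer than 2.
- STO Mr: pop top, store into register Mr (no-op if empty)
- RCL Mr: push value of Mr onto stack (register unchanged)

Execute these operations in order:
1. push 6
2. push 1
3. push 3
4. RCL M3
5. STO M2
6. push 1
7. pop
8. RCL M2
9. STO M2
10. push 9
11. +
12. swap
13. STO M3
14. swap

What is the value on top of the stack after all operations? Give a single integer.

Answer: 6

Derivation:
After op 1 (push 6): stack=[6] mem=[0,0,0,0]
After op 2 (push 1): stack=[6,1] mem=[0,0,0,0]
After op 3 (push 3): stack=[6,1,3] mem=[0,0,0,0]
After op 4 (RCL M3): stack=[6,1,3,0] mem=[0,0,0,0]
After op 5 (STO M2): stack=[6,1,3] mem=[0,0,0,0]
After op 6 (push 1): stack=[6,1,3,1] mem=[0,0,0,0]
After op 7 (pop): stack=[6,1,3] mem=[0,0,0,0]
After op 8 (RCL M2): stack=[6,1,3,0] mem=[0,0,0,0]
After op 9 (STO M2): stack=[6,1,3] mem=[0,0,0,0]
After op 10 (push 9): stack=[6,1,3,9] mem=[0,0,0,0]
After op 11 (+): stack=[6,1,12] mem=[0,0,0,0]
After op 12 (swap): stack=[6,12,1] mem=[0,0,0,0]
After op 13 (STO M3): stack=[6,12] mem=[0,0,0,1]
After op 14 (swap): stack=[12,6] mem=[0,0,0,1]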